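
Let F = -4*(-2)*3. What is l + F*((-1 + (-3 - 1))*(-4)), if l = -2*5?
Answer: 470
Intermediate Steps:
F = 24 (F = 8*3 = 24)
l = -10
l + F*((-1 + (-3 - 1))*(-4)) = -10 + 24*((-1 + (-3 - 1))*(-4)) = -10 + 24*((-1 - 4)*(-4)) = -10 + 24*(-5*(-4)) = -10 + 24*20 = -10 + 480 = 470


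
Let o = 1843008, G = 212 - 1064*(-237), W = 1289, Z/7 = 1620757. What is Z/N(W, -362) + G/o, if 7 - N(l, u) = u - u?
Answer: 746767092359/460752 ≈ 1.6208e+6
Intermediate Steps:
Z = 11345299 (Z = 7*1620757 = 11345299)
N(l, u) = 7 (N(l, u) = 7 - (u - u) = 7 - 1*0 = 7 + 0 = 7)
G = 252380 (G = 212 + 252168 = 252380)
Z/N(W, -362) + G/o = 11345299/7 + 252380/1843008 = 11345299*(1/7) + 252380*(1/1843008) = 1620757 + 63095/460752 = 746767092359/460752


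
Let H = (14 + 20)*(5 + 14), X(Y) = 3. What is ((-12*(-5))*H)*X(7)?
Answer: 116280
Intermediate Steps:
H = 646 (H = 34*19 = 646)
((-12*(-5))*H)*X(7) = (-12*(-5)*646)*3 = (60*646)*3 = 38760*3 = 116280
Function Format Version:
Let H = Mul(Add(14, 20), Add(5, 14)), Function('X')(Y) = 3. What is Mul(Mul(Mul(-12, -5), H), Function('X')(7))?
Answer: 116280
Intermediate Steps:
H = 646 (H = Mul(34, 19) = 646)
Mul(Mul(Mul(-12, -5), H), Function('X')(7)) = Mul(Mul(Mul(-12, -5), 646), 3) = Mul(Mul(60, 646), 3) = Mul(38760, 3) = 116280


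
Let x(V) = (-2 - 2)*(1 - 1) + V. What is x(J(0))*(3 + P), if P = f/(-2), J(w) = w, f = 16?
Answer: 0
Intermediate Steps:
x(V) = V (x(V) = -4*0 + V = 0 + V = V)
P = -8 (P = 16/(-2) = 16*(-½) = -8)
x(J(0))*(3 + P) = 0*(3 - 8) = 0*(-5) = 0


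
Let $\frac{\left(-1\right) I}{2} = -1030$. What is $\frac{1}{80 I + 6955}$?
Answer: $\frac{1}{171755} \approx 5.8223 \cdot 10^{-6}$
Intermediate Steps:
$I = 2060$ ($I = \left(-2\right) \left(-1030\right) = 2060$)
$\frac{1}{80 I + 6955} = \frac{1}{80 \cdot 2060 + 6955} = \frac{1}{164800 + 6955} = \frac{1}{171755}$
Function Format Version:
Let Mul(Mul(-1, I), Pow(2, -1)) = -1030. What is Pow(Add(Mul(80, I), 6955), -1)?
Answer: Rational(1, 171755) ≈ 5.8223e-6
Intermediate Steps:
I = 2060 (I = Mul(-2, -1030) = 2060)
Pow(Add(Mul(80, I), 6955), -1) = Pow(Add(Mul(80, 2060), 6955), -1) = Pow(Add(164800, 6955), -1) = Pow(171755, -1) = Rational(1, 171755)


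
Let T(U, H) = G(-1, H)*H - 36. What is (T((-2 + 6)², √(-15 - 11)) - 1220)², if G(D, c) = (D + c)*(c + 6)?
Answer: 1894372 + 88704*I*√26 ≈ 1.8944e+6 + 4.523e+5*I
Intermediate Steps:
G(D, c) = (6 + c)*(D + c) (G(D, c) = (D + c)*(6 + c) = (6 + c)*(D + c))
T(U, H) = -36 + H*(-6 + H² + 5*H) (T(U, H) = (H² + 6*(-1) + 6*H - H)*H - 36 = (H² - 6 + 6*H - H)*H - 36 = (-6 + H² + 5*H)*H - 36 = H*(-6 + H² + 5*H) - 36 = -36 + H*(-6 + H² + 5*H))
(T((-2 + 6)², √(-15 - 11)) - 1220)² = ((-36 + √(-15 - 11)*(-6 + (√(-15 - 11))² + 5*√(-15 - 11))) - 1220)² = ((-36 + √(-26)*(-6 + (√(-26))² + 5*√(-26))) - 1220)² = ((-36 + (I*√26)*(-6 + (I*√26)² + 5*(I*√26))) - 1220)² = ((-36 + (I*√26)*(-6 - 26 + 5*I*√26)) - 1220)² = ((-36 + (I*√26)*(-32 + 5*I*√26)) - 1220)² = ((-36 + I*√26*(-32 + 5*I*√26)) - 1220)² = (-1256 + I*√26*(-32 + 5*I*√26))²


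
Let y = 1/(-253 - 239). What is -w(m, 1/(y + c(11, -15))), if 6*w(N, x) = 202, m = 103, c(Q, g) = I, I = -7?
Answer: -101/3 ≈ -33.667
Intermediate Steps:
c(Q, g) = -7
y = -1/492 (y = 1/(-492) = -1/492 ≈ -0.0020325)
w(N, x) = 101/3 (w(N, x) = (1/6)*202 = 101/3)
-w(m, 1/(y + c(11, -15))) = -1*101/3 = -101/3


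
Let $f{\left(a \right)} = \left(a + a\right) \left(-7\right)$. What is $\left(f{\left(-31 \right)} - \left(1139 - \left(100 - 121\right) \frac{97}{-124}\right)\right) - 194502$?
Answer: $- \frac{24203631}{124} \approx -1.9519 \cdot 10^{5}$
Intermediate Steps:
$f{\left(a \right)} = - 14 a$ ($f{\left(a \right)} = 2 a \left(-7\right) = - 14 a$)
$\left(f{\left(-31 \right)} - \left(1139 - \left(100 - 121\right) \frac{97}{-124}\right)\right) - 194502 = \left(\left(-14\right) \left(-31\right) - \left(1139 - \left(100 - 121\right) \frac{97}{-124}\right)\right) - 194502 = \left(434 - \left(1139 + 21 \cdot 97 \left(- \frac{1}{124}\right)\right)\right) - 194502 = \left(434 + \left(\left(\left(-21\right) \left(- \frac{97}{124}\right) + 10762\right) - 11901\right)\right) - 194502 = \left(434 + \left(\left(\frac{2037}{124} + 10762\right) - 11901\right)\right) - 194502 = \left(434 + \left(\frac{1336525}{124} - 11901\right)\right) - 194502 = \left(434 - \frac{139199}{124}\right) - 194502 = - \frac{85383}{124} - 194502 = - \frac{24203631}{124}$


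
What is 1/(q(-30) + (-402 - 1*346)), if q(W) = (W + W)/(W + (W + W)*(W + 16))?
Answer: -27/20198 ≈ -0.0013368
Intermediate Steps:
q(W) = 2*W/(W + 2*W*(16 + W)) (q(W) = (2*W)/(W + (2*W)*(16 + W)) = (2*W)/(W + 2*W*(16 + W)) = 2*W/(W + 2*W*(16 + W)))
1/(q(-30) + (-402 - 1*346)) = 1/(2/(33 + 2*(-30)) + (-402 - 1*346)) = 1/(2/(33 - 60) + (-402 - 346)) = 1/(2/(-27) - 748) = 1/(2*(-1/27) - 748) = 1/(-2/27 - 748) = 1/(-20198/27) = -27/20198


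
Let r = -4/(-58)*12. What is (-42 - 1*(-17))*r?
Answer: -600/29 ≈ -20.690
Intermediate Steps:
r = 24/29 (r = -4*(-1/58)*12 = (2/29)*12 = 24/29 ≈ 0.82759)
(-42 - 1*(-17))*r = (-42 - 1*(-17))*(24/29) = (-42 + 17)*(24/29) = -25*24/29 = -600/29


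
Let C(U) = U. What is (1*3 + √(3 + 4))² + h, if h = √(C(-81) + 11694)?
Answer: (3 + √7)² + 7*√237 ≈ 139.64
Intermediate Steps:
h = 7*√237 (h = √(-81 + 11694) = √11613 = 7*√237 ≈ 107.76)
(1*3 + √(3 + 4))² + h = (1*3 + √(3 + 4))² + 7*√237 = (3 + √7)² + 7*√237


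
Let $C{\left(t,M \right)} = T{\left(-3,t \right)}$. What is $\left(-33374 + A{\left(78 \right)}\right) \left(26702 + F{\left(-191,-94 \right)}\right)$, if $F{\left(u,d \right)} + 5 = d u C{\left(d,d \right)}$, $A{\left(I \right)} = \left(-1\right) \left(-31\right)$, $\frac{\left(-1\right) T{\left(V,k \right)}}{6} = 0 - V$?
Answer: $9885365925$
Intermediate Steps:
$T{\left(V,k \right)} = 6 V$ ($T{\left(V,k \right)} = - 6 \left(0 - V\right) = - 6 \left(- V\right) = 6 V$)
$C{\left(t,M \right)} = -18$ ($C{\left(t,M \right)} = 6 \left(-3\right) = -18$)
$A{\left(I \right)} = 31$
$F{\left(u,d \right)} = -5 - 18 d u$ ($F{\left(u,d \right)} = -5 + d u \left(-18\right) = -5 - 18 d u$)
$\left(-33374 + A{\left(78 \right)}\right) \left(26702 + F{\left(-191,-94 \right)}\right) = \left(-33374 + 31\right) \left(26702 - \left(5 - -323172\right)\right) = - 33343 \left(26702 - 323177\right) = \left(-33343\right) \left(-296475\right) = 9885365925$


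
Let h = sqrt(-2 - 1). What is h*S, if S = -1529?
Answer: -1529*I*sqrt(3) ≈ -2648.3*I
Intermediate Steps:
h = I*sqrt(3) (h = sqrt(-3) = I*sqrt(3) ≈ 1.732*I)
h*S = (I*sqrt(3))*(-1529) = -1529*I*sqrt(3)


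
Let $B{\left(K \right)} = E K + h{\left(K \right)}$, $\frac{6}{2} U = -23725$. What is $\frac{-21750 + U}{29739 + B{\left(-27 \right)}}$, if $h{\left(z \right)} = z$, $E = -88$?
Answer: $- \frac{88975}{96264} \approx -0.92428$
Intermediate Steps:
$U = - \frac{23725}{3}$ ($U = \frac{1}{3} \left(-23725\right) = - \frac{23725}{3} \approx -7908.3$)
$B{\left(K \right)} = - 87 K$ ($B{\left(K \right)} = - 88 K + K = - 87 K$)
$\frac{-21750 + U}{29739 + B{\left(-27 \right)}} = \frac{-21750 - \frac{23725}{3}}{29739 - -2349} = - \frac{88975}{3 \left(29739 + 2349\right)} = - \frac{88975}{3 \cdot 32088} = \left(- \frac{88975}{3}\right) \frac{1}{32088} = - \frac{88975}{96264}$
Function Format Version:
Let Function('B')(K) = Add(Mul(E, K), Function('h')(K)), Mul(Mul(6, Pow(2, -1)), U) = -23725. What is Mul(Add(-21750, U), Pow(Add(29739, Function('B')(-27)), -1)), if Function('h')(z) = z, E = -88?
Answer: Rational(-88975, 96264) ≈ -0.92428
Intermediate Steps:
U = Rational(-23725, 3) (U = Mul(Rational(1, 3), -23725) = Rational(-23725, 3) ≈ -7908.3)
Function('B')(K) = Mul(-87, K) (Function('B')(K) = Add(Mul(-88, K), K) = Mul(-87, K))
Mul(Add(-21750, U), Pow(Add(29739, Function('B')(-27)), -1)) = Mul(Add(-21750, Rational(-23725, 3)), Pow(Add(29739, Mul(-87, -27)), -1)) = Mul(Rational(-88975, 3), Pow(Add(29739, 2349), -1)) = Mul(Rational(-88975, 3), Pow(32088, -1)) = Mul(Rational(-88975, 3), Rational(1, 32088)) = Rational(-88975, 96264)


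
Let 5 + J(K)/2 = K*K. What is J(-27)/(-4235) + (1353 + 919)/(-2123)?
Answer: -1154184/817355 ≈ -1.4121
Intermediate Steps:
J(K) = -10 + 2*K**2 (J(K) = -10 + 2*(K*K) = -10 + 2*K**2)
J(-27)/(-4235) + (1353 + 919)/(-2123) = (-10 + 2*(-27)**2)/(-4235) + (1353 + 919)/(-2123) = (-10 + 2*729)*(-1/4235) + 2272*(-1/2123) = (-10 + 1458)*(-1/4235) - 2272/2123 = 1448*(-1/4235) - 2272/2123 = -1448/4235 - 2272/2123 = -1154184/817355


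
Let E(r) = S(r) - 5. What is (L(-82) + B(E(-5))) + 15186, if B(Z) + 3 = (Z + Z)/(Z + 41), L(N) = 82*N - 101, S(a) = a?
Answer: 259078/31 ≈ 8357.4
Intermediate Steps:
L(N) = -101 + 82*N
E(r) = -5 + r (E(r) = r - 5 = -5 + r)
B(Z) = -3 + 2*Z/(41 + Z) (B(Z) = -3 + (Z + Z)/(Z + 41) = -3 + (2*Z)/(41 + Z) = -3 + 2*Z/(41 + Z))
(L(-82) + B(E(-5))) + 15186 = ((-101 + 82*(-82)) + (-123 - (-5 - 5))/(41 + (-5 - 5))) + 15186 = ((-101 - 6724) + (-123 - 1*(-10))/(41 - 10)) + 15186 = (-6825 + (-123 + 10)/31) + 15186 = (-6825 + (1/31)*(-113)) + 15186 = (-6825 - 113/31) + 15186 = -211688/31 + 15186 = 259078/31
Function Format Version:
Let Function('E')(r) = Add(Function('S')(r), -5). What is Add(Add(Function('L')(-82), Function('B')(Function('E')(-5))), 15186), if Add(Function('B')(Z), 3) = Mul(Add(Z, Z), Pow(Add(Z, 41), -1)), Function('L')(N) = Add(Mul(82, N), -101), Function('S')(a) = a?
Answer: Rational(259078, 31) ≈ 8357.4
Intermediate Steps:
Function('L')(N) = Add(-101, Mul(82, N))
Function('E')(r) = Add(-5, r) (Function('E')(r) = Add(r, -5) = Add(-5, r))
Function('B')(Z) = Add(-3, Mul(2, Z, Pow(Add(41, Z), -1))) (Function('B')(Z) = Add(-3, Mul(Add(Z, Z), Pow(Add(Z, 41), -1))) = Add(-3, Mul(Mul(2, Z), Pow(Add(41, Z), -1))) = Add(-3, Mul(2, Z, Pow(Add(41, Z), -1))))
Add(Add(Function('L')(-82), Function('B')(Function('E')(-5))), 15186) = Add(Add(Add(-101, Mul(82, -82)), Mul(Pow(Add(41, Add(-5, -5)), -1), Add(-123, Mul(-1, Add(-5, -5))))), 15186) = Add(Add(Add(-101, -6724), Mul(Pow(Add(41, -10), -1), Add(-123, Mul(-1, -10)))), 15186) = Add(Add(-6825, Mul(Pow(31, -1), Add(-123, 10))), 15186) = Add(Add(-6825, Mul(Rational(1, 31), -113)), 15186) = Add(Add(-6825, Rational(-113, 31)), 15186) = Add(Rational(-211688, 31), 15186) = Rational(259078, 31)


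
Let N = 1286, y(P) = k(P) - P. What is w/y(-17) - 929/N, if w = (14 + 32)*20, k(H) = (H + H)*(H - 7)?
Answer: 409263/1071238 ≈ 0.38205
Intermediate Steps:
k(H) = 2*H*(-7 + H) (k(H) = (2*H)*(-7 + H) = 2*H*(-7 + H))
y(P) = -P + 2*P*(-7 + P) (y(P) = 2*P*(-7 + P) - P = -P + 2*P*(-7 + P))
w = 920 (w = 46*20 = 920)
w/y(-17) - 929/N = 920/((-17*(-15 + 2*(-17)))) - 929/1286 = 920/((-17*(-15 - 34))) - 929*1/1286 = 920/((-17*(-49))) - 929/1286 = 920/833 - 929/1286 = 409263/1071238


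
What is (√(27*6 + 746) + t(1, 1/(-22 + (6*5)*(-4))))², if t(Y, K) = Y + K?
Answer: 18328793/20164 + 282*√227/71 ≈ 968.83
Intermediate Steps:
t(Y, K) = K + Y
(√(27*6 + 746) + t(1, 1/(-22 + (6*5)*(-4))))² = (√(27*6 + 746) + (1/(-22 + (6*5)*(-4)) + 1))² = (√(162 + 746) + (1/(-22 + 30*(-4)) + 1))² = (√908 + (1/(-22 - 120) + 1))² = (2*√227 + (1/(-142) + 1))² = (2*√227 + (-1/142 + 1))² = (2*√227 + 141/142)² = (141/142 + 2*√227)²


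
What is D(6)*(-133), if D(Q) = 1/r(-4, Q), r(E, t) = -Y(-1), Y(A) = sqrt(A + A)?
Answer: -133*I*sqrt(2)/2 ≈ -94.045*I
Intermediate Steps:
Y(A) = sqrt(2)*sqrt(A) (Y(A) = sqrt(2*A) = sqrt(2)*sqrt(A))
r(E, t) = -I*sqrt(2) (r(E, t) = -sqrt(2)*sqrt(-1) = -sqrt(2)*I = -I*sqrt(2))
D(Q) = I*sqrt(2)/2 (D(Q) = 1/(-I*sqrt(2)) = I*sqrt(2)/2)
D(6)*(-133) = (I*sqrt(2)/2)*(-133) = -133*I*sqrt(2)/2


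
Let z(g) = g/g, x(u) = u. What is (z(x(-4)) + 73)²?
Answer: 5476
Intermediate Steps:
z(g) = 1
(z(x(-4)) + 73)² = (1 + 73)² = 74² = 5476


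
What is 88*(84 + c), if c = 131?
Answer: 18920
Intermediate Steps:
88*(84 + c) = 88*(84 + 131) = 88*215 = 18920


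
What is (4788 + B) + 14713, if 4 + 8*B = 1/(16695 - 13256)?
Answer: 536497757/27512 ≈ 19501.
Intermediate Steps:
B = -13755/27512 (B = -½ + 1/(8*(16695 - 13256)) = -½ + (⅛)/3439 = -½ + (⅛)*(1/3439) = -½ + 1/27512 = -13755/27512 ≈ -0.49996)
(4788 + B) + 14713 = (4788 - 13755/27512) + 14713 = 131713701/27512 + 14713 = 536497757/27512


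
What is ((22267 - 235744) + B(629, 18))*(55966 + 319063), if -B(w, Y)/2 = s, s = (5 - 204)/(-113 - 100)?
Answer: -17052943283971/213 ≈ -8.0061e+10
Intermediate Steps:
s = 199/213 (s = -199/(-213) = -199*(-1/213) = 199/213 ≈ 0.93427)
B(w, Y) = -398/213 (B(w, Y) = -2*199/213 = -398/213)
((22267 - 235744) + B(629, 18))*(55966 + 319063) = ((22267 - 235744) - 398/213)*(55966 + 319063) = (-213477 - 398/213)*375029 = -45470999/213*375029 = -17052943283971/213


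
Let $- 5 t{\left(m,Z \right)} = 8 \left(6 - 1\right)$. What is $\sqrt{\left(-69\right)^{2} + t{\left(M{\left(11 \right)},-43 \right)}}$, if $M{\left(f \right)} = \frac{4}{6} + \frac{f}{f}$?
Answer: $7 \sqrt{97} \approx 68.942$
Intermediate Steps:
$M{\left(f \right)} = \frac{5}{3}$ ($M{\left(f \right)} = 4 \cdot \frac{1}{6} + 1 = \frac{2}{3} + 1 = \frac{5}{3}$)
$t{\left(m,Z \right)} = -8$ ($t{\left(m,Z \right)} = - \frac{8 \left(6 - 1\right)}{5} = - \frac{8 \cdot 5}{5} = \left(- \frac{1}{5}\right) 40 = -8$)
$\sqrt{\left(-69\right)^{2} + t{\left(M{\left(11 \right)},-43 \right)}} = \sqrt{\left(-69\right)^{2} - 8} = \sqrt{4761 - 8} = \sqrt{4753} = 7 \sqrt{97}$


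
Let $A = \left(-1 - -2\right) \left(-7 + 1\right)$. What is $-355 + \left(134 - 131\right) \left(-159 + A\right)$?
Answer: $-850$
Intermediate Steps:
$A = -6$ ($A = \left(-1 + 2\right) \left(-6\right) = 1 \left(-6\right) = -6$)
$-355 + \left(134 - 131\right) \left(-159 + A\right) = -355 + \left(134 - 131\right) \left(-159 - 6\right) = -355 + 3 \left(-165\right) = -355 - 495 = -850$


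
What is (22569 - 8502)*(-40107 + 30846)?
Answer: -130274487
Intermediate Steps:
(22569 - 8502)*(-40107 + 30846) = 14067*(-9261) = -130274487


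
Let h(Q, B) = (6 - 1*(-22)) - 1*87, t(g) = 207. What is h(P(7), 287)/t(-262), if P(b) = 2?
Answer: -59/207 ≈ -0.28502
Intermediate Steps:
h(Q, B) = -59 (h(Q, B) = (6 + 22) - 87 = 28 - 87 = -59)
h(P(7), 287)/t(-262) = -59/207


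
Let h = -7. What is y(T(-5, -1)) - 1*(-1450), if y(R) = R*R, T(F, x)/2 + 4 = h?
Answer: 1934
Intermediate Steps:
T(F, x) = -22 (T(F, x) = -8 + 2*(-7) = -8 - 14 = -22)
y(R) = R**2
y(T(-5, -1)) - 1*(-1450) = (-22)**2 - 1*(-1450) = 484 + 1450 = 1934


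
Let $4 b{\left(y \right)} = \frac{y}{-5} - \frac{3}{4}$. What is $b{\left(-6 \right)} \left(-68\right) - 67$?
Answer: $- \frac{1493}{20} \approx -74.65$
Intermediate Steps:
$b{\left(y \right)} = - \frac{3}{16} - \frac{y}{20}$ ($b{\left(y \right)} = \frac{\frac{y}{-5} - \frac{3}{4}}{4} = \frac{y \left(- \frac{1}{5}\right) - \frac{3}{4}}{4} = \frac{- \frac{y}{5} - \frac{3}{4}}{4} = \frac{- \frac{3}{4} - \frac{y}{5}}{4} = - \frac{3}{16} - \frac{y}{20}$)
$b{\left(-6 \right)} \left(-68\right) - 67 = \left(- \frac{3}{16} - - \frac{3}{10}\right) \left(-68\right) - 67 = \left(- \frac{3}{16} + \frac{3}{10}\right) \left(-68\right) - 67 = \frac{9}{80} \left(-68\right) - 67 = - \frac{153}{20} - 67 = - \frac{1493}{20}$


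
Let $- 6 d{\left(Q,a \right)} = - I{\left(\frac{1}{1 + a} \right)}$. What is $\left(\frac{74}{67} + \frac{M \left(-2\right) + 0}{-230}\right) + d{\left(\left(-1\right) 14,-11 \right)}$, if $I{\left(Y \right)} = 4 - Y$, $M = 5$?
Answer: $\frac{169321}{92460} \approx 1.8313$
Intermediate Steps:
$d{\left(Q,a \right)} = \frac{2}{3} - \frac{1}{6 \left(1 + a\right)}$ ($d{\left(Q,a \right)} = - \frac{\left(-1\right) \left(4 - \frac{1}{1 + a}\right)}{6} = - \frac{-4 + \frac{1}{1 + a}}{6} = \frac{2}{3} - \frac{1}{6 \left(1 + a\right)}$)
$\left(\frac{74}{67} + \frac{M \left(-2\right) + 0}{-230}\right) + d{\left(\left(-1\right) 14,-11 \right)} = \left(\frac{74}{67} + \frac{5 \left(-2\right) + 0}{-230}\right) + \frac{3 + 4 \left(-11\right)}{6 \left(1 - 11\right)} = \left(74 \cdot \frac{1}{67} + \left(-10 + 0\right) \left(- \frac{1}{230}\right)\right) + \frac{3 - 44}{6 \left(-10\right)} = \left(\frac{74}{67} - - \frac{1}{23}\right) + \frac{1}{6} \left(- \frac{1}{10}\right) \left(-41\right) = \left(\frac{74}{67} + \frac{1}{23}\right) + \frac{41}{60} = \frac{1769}{1541} + \frac{41}{60} = \frac{169321}{92460}$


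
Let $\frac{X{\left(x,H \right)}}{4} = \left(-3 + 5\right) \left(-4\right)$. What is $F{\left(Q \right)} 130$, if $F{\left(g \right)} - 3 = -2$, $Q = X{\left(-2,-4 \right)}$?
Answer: $130$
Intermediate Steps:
$X{\left(x,H \right)} = -32$ ($X{\left(x,H \right)} = 4 \left(-3 + 5\right) \left(-4\right) = 4 \cdot 2 \left(-4\right) = 4 \left(-8\right) = -32$)
$Q = -32$
$F{\left(g \right)} = 1$ ($F{\left(g \right)} = 3 - 2 = 1$)
$F{\left(Q \right)} 130 = 1 \cdot 130 = 130$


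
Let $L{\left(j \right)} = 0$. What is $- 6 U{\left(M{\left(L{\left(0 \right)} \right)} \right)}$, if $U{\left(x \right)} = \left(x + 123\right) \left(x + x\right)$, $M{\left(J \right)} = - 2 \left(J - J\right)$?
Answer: $0$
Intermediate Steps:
$M{\left(J \right)} = 0$ ($M{\left(J \right)} = \left(-2\right) 0 = 0$)
$U{\left(x \right)} = 2 x \left(123 + x\right)$ ($U{\left(x \right)} = \left(123 + x\right) 2 x = 2 x \left(123 + x\right)$)
$- 6 U{\left(M{\left(L{\left(0 \right)} \right)} \right)} = - 6 \cdot 2 \cdot 0 \left(123 + 0\right) = - 6 \cdot 2 \cdot 0 \cdot 123 = \left(-6\right) 0 = 0$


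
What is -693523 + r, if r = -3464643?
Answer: -4158166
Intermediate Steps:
-693523 + r = -693523 - 3464643 = -4158166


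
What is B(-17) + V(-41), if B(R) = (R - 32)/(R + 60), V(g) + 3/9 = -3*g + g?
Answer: 10388/129 ≈ 80.527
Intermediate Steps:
V(g) = -⅓ - 2*g (V(g) = -⅓ + (-3*g + g) = -⅓ - 2*g)
B(R) = (-32 + R)/(60 + R)
B(-17) + V(-41) = (-32 - 17)/(60 - 17) + (-⅓ - 2*(-41)) = -49/43 + (-⅓ + 82) = (1/43)*(-49) + 245/3 = -49/43 + 245/3 = 10388/129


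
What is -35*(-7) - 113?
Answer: 132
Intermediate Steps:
-35*(-7) - 113 = 245 - 113 = 132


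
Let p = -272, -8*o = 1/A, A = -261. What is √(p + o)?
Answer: I*√32940230/348 ≈ 16.492*I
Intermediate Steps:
o = 1/2088 (o = -⅛/(-261) = -⅛*(-1/261) = 1/2088 ≈ 0.00047893)
√(p + o) = √(-272 + 1/2088) = √(-567935/2088) = I*√32940230/348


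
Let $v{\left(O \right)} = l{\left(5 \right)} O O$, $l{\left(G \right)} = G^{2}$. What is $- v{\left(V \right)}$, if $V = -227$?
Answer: $-1288225$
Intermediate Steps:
$v{\left(O \right)} = 25 O^{2}$ ($v{\left(O \right)} = 5^{2} O O = 25 O O = 25 O^{2}$)
$- v{\left(V \right)} = - 25 \left(-227\right)^{2} = - 25 \cdot 51529 = \left(-1\right) 1288225 = -1288225$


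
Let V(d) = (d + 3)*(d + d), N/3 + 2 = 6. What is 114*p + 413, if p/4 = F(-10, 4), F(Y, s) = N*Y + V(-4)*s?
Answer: -39715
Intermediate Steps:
N = 12 (N = -6 + 3*6 = -6 + 18 = 12)
V(d) = 2*d*(3 + d) (V(d) = (3 + d)*(2*d) = 2*d*(3 + d))
F(Y, s) = 8*s + 12*Y (F(Y, s) = 12*Y + (2*(-4)*(3 - 4))*s = 12*Y + (2*(-4)*(-1))*s = 12*Y + 8*s = 8*s + 12*Y)
p = -352 (p = 4*(8*4 + 12*(-10)) = 4*(32 - 120) = 4*(-88) = -352)
114*p + 413 = 114*(-352) + 413 = -40128 + 413 = -39715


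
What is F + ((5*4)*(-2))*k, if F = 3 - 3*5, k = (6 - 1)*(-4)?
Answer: 788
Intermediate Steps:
k = -20 (k = 5*(-4) = -20)
F = -12 (F = 3 - 15 = -12)
F + ((5*4)*(-2))*k = -12 + ((5*4)*(-2))*(-20) = -12 + (20*(-2))*(-20) = -12 - 40*(-20) = -12 + 800 = 788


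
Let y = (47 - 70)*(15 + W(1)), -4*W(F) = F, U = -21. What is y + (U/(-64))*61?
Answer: -20431/64 ≈ -319.23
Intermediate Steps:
W(F) = -F/4
y = -1357/4 (y = (47 - 70)*(15 - ¼*1) = -23*(15 - ¼) = -23*59/4 = -1357/4 ≈ -339.25)
y + (U/(-64))*61 = -1357/4 - 21/(-64)*61 = -1357/4 - 21*(-1/64)*61 = -1357/4 + (21/64)*61 = -1357/4 + 1281/64 = -20431/64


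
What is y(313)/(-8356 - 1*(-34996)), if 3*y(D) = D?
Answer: 313/79920 ≈ 0.0039164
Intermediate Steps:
y(D) = D/3
y(313)/(-8356 - 1*(-34996)) = ((1/3)*313)/(-8356 - 1*(-34996)) = 313/(3*(-8356 + 34996)) = (313/3)/26640 = (313/3)*(1/26640) = 313/79920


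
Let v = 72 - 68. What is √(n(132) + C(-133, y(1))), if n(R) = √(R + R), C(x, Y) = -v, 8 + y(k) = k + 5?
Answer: √(-4 + 2*√66) ≈ 3.4997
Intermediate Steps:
v = 4
y(k) = -3 + k (y(k) = -8 + (k + 5) = -8 + (5 + k) = -3 + k)
C(x, Y) = -4 (C(x, Y) = -1*4 = -4)
n(R) = √2*√R (n(R) = √(2*R) = √2*√R)
√(n(132) + C(-133, y(1))) = √(√2*√132 - 4) = √(√2*(2*√33) - 4) = √(2*√66 - 4) = √(-4 + 2*√66)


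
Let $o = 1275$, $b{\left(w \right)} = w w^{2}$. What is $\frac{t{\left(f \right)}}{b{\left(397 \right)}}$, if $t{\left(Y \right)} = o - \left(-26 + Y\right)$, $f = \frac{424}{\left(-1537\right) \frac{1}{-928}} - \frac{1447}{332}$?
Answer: $\frac{348387}{20773496636} \approx 1.6771 \cdot 10^{-5}$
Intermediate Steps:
$b{\left(w \right)} = w^{3}$
$f = \frac{83545}{332}$ ($f = \frac{424}{\left(-1537\right) \left(- \frac{1}{928}\right)} - \frac{1447}{332} = \frac{424}{\frac{53}{32}} - \frac{1447}{332} = 424 \cdot \frac{32}{53} - \frac{1447}{332} = 256 - \frac{1447}{332} = \frac{83545}{332} \approx 251.64$)
$t{\left(Y \right)} = 1301 - Y$ ($t{\left(Y \right)} = 1275 - \left(-26 + Y\right) = 1301 - Y$)
$\frac{t{\left(f \right)}}{b{\left(397 \right)}} = \frac{1301 - \frac{83545}{332}}{397^{3}} = \frac{1301 - \frac{83545}{332}}{62570773} = \frac{348387}{332} \cdot \frac{1}{62570773} = \frac{348387}{20773496636}$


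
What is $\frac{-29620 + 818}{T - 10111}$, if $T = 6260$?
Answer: $\frac{28802}{3851} \approx 7.4791$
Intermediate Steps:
$\frac{-29620 + 818}{T - 10111} = \frac{-29620 + 818}{6260 - 10111} = - \frac{28802}{-3851} = \left(-28802\right) \left(- \frac{1}{3851}\right) = \frac{28802}{3851}$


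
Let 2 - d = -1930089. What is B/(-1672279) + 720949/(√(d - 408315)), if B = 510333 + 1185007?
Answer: -1695340/1672279 + 720949*√95111/380444 ≈ 583.41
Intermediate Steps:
d = 1930091 (d = 2 - 1*(-1930089) = 2 + 1930089 = 1930091)
B = 1695340
B/(-1672279) + 720949/(√(d - 408315)) = 1695340/(-1672279) + 720949/(√(1930091 - 408315)) = 1695340*(-1/1672279) + 720949/(√1521776) = -1695340/1672279 + 720949/((4*√95111)) = -1695340/1672279 + 720949*(√95111/380444) = -1695340/1672279 + 720949*√95111/380444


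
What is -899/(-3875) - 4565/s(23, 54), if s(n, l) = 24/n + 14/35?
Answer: -790567/250 ≈ -3162.3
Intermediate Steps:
s(n, l) = ⅖ + 24/n (s(n, l) = 24/n + 14*(1/35) = 24/n + ⅖ = ⅖ + 24/n)
-899/(-3875) - 4565/s(23, 54) = -899/(-3875) - 4565/(⅖ + 24/23) = -899*(-1/3875) - 4565/(⅖ + 24*(1/23)) = 29/125 - 4565/(⅖ + 24/23) = 29/125 - 4565/166/115 = 29/125 - 4565*115/166 = 29/125 - 6325/2 = -790567/250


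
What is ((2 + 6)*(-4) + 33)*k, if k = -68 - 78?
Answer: -146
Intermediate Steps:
k = -146
((2 + 6)*(-4) + 33)*k = ((2 + 6)*(-4) + 33)*(-146) = (8*(-4) + 33)*(-146) = (-32 + 33)*(-146) = 1*(-146) = -146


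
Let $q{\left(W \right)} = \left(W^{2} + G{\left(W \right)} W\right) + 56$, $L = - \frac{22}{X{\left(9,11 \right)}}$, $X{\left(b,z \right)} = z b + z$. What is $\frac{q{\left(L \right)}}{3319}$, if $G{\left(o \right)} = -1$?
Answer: $\frac{1406}{82975} \approx 0.016945$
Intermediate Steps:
$X{\left(b,z \right)} = z + b z$ ($X{\left(b,z \right)} = b z + z = z + b z$)
$L = - \frac{1}{5}$ ($L = - \frac{22}{11 \left(1 + 9\right)} = - \frac{22}{11 \cdot 10} = - \frac{22}{110} = \left(-22\right) \frac{1}{110} = - \frac{1}{5} \approx -0.2$)
$q{\left(W \right)} = 56 + W^{2} - W$ ($q{\left(W \right)} = \left(W^{2} - W\right) + 56 = 56 + W^{2} - W$)
$\frac{q{\left(L \right)}}{3319} = \frac{56 + \left(- \frac{1}{5}\right)^{2} - - \frac{1}{5}}{3319} = \left(56 + \frac{1}{25} + \frac{1}{5}\right) \frac{1}{3319} = \frac{1406}{25} \cdot \frac{1}{3319} = \frac{1406}{82975}$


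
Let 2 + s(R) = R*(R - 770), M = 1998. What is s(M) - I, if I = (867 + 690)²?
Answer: 29293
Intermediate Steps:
s(R) = -2 + R*(-770 + R) (s(R) = -2 + R*(R - 770) = -2 + R*(-770 + R))
I = 2424249 (I = 1557² = 2424249)
s(M) - I = (-2 + 1998² - 770*1998) - 1*2424249 = (-2 + 3992004 - 1538460) - 2424249 = 2453542 - 2424249 = 29293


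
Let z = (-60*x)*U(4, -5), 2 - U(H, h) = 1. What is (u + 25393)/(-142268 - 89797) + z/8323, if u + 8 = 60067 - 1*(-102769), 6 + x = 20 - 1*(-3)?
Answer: -1803269683/1931476995 ≈ -0.93362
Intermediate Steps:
U(H, h) = 1 (U(H, h) = 2 - 1*1 = 2 - 1 = 1)
x = 17 (x = -6 + (20 - 1*(-3)) = -6 + (20 + 3) = -6 + 23 = 17)
z = -1020 (z = -60*17*1 = -1020*1 = -1020)
u = 162828 (u = -8 + (60067 - 1*(-102769)) = -8 + (60067 + 102769) = -8 + 162836 = 162828)
(u + 25393)/(-142268 - 89797) + z/8323 = (162828 + 25393)/(-142268 - 89797) - 1020/8323 = 188221/(-232065) - 1020*1/8323 = 188221*(-1/232065) - 1020/8323 = -188221/232065 - 1020/8323 = -1803269683/1931476995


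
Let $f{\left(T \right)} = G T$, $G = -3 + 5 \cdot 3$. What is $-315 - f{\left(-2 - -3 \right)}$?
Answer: $-327$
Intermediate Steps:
$G = 12$ ($G = -3 + 15 = 12$)
$f{\left(T \right)} = 12 T$
$-315 - f{\left(-2 - -3 \right)} = -315 - 12 \left(-2 - -3\right) = -315 - 12 \left(-2 + 3\right) = -315 - 12 \cdot 1 = -315 - 12 = -327$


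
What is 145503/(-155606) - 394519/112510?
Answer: -19440016511/4376807765 ≈ -4.4416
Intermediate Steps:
145503/(-155606) - 394519/112510 = 145503*(-1/155606) - 394519*1/112510 = -145503/155606 - 394519/112510 = -19440016511/4376807765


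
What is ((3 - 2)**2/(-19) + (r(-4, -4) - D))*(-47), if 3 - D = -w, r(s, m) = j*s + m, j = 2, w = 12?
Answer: 24158/19 ≈ 1271.5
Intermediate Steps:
r(s, m) = m + 2*s (r(s, m) = 2*s + m = m + 2*s)
D = 15 (D = 3 - (-1)*12 = 3 - 1*(-12) = 3 + 12 = 15)
((3 - 2)**2/(-19) + (r(-4, -4) - D))*(-47) = ((3 - 2)**2/(-19) + ((-4 + 2*(-4)) - 1*15))*(-47) = (1**2*(-1/19) + ((-4 - 8) - 15))*(-47) = (1*(-1/19) + (-12 - 15))*(-47) = (-1/19 - 27)*(-47) = -514/19*(-47) = 24158/19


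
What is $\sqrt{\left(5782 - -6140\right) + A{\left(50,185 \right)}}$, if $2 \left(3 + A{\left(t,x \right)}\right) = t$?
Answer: $2 \sqrt{2986} \approx 109.29$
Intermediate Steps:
$A{\left(t,x \right)} = -3 + \frac{t}{2}$
$\sqrt{\left(5782 - -6140\right) + A{\left(50,185 \right)}} = \sqrt{\left(5782 - -6140\right) + \left(-3 + \frac{1}{2} \cdot 50\right)} = \sqrt{\left(5782 + 6140\right) + \left(-3 + 25\right)} = \sqrt{11922 + 22} = \sqrt{11944} = 2 \sqrt{2986}$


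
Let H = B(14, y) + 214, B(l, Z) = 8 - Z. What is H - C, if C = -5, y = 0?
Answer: 227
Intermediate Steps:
H = 222 (H = (8 - 1*0) + 214 = (8 + 0) + 214 = 8 + 214 = 222)
H - C = 222 - 1*(-5) = 222 + 5 = 227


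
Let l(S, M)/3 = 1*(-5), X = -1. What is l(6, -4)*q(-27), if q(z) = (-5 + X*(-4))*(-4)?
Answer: -60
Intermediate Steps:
l(S, M) = -15 (l(S, M) = 3*(1*(-5)) = 3*(-5) = -15)
q(z) = 4 (q(z) = (-5 - 1*(-4))*(-4) = (-5 + 4)*(-4) = -1*(-4) = 4)
l(6, -4)*q(-27) = -15*4 = -60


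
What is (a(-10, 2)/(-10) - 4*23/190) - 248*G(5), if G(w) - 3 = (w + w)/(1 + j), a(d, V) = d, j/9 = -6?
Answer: -3507843/5035 ≈ -696.69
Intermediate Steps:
j = -54 (j = 9*(-6) = -54)
G(w) = 3 - 2*w/53 (G(w) = 3 + (w + w)/(1 - 54) = 3 + (2*w)/(-53) = 3 + (2*w)*(-1/53) = 3 - 2*w/53)
(a(-10, 2)/(-10) - 4*23/190) - 248*G(5) = (-10/(-10) - 4*23/190) - 248*(3 - 2/53*5) = (-10*(-⅒) - 92*1/190) - 248*(3 - 10/53) = (1 - 46/95) - 248*149/53 = 49/95 - 36952/53 = -3507843/5035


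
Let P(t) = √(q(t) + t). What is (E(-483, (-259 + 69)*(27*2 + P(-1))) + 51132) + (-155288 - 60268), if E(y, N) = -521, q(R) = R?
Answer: -164945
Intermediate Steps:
P(t) = √2*√t (P(t) = √(t + t) = √(2*t) = √2*√t)
(E(-483, (-259 + 69)*(27*2 + P(-1))) + 51132) + (-155288 - 60268) = (-521 + 51132) + (-155288 - 60268) = 50611 - 215556 = -164945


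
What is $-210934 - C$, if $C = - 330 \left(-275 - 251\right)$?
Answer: $-384514$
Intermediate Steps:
$C = 173580$ ($C = \left(-330\right) \left(-526\right) = 173580$)
$-210934 - C = -210934 - 173580 = -384514$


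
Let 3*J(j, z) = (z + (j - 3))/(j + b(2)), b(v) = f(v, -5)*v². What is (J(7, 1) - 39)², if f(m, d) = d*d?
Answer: 156600196/103041 ≈ 1519.8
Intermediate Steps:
f(m, d) = d²
b(v) = 25*v² (b(v) = (-5)²*v² = 25*v²)
J(j, z) = (-3 + j + z)/(3*(100 + j)) (J(j, z) = ((z + (j - 3))/(j + 25*2²))/3 = ((z + (-3 + j))/(j + 25*4))/3 = ((-3 + j + z)/(j + 100))/3 = ((-3 + j + z)/(100 + j))/3 = (-3 + j + z)/(3*(100 + j)))
(J(7, 1) - 39)² = ((-3 + 7 + 1)/(3*(100 + 7)) - 39)² = ((⅓)*5/107 - 39)² = ((⅓)*(1/107)*5 - 39)² = (5/321 - 39)² = (-12514/321)² = 156600196/103041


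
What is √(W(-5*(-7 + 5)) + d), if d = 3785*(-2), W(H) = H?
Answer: 6*I*√210 ≈ 86.948*I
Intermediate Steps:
d = -7570
√(W(-5*(-7 + 5)) + d) = √(-5*(-7 + 5) - 7570) = √(-5*(-2) - 7570) = √(10 - 7570) = √(-7560) = 6*I*√210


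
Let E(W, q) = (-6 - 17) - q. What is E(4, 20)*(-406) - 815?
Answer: 16643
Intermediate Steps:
E(W, q) = -23 - q
E(4, 20)*(-406) - 815 = (-23 - 1*20)*(-406) - 815 = (-23 - 20)*(-406) - 815 = -43*(-406) - 815 = 17458 - 815 = 16643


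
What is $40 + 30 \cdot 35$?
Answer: $1090$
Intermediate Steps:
$40 + 30 \cdot 35 = 40 + 1050 = 1090$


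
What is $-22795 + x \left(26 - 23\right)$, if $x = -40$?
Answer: $-22915$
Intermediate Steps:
$-22795 + x \left(26 - 23\right) = -22795 - 40 \left(26 - 23\right) = -22795 - 120 = -22915$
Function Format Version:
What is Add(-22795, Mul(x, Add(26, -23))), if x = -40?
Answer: -22915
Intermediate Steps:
Add(-22795, Mul(x, Add(26, -23))) = Add(-22795, Mul(-40, Add(26, -23))) = Add(-22795, Mul(-40, 3)) = Add(-22795, -120) = -22915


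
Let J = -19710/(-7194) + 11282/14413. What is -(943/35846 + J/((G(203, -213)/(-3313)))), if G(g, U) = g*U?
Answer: -7933870809067253/26784892737265278 ≈ -0.29621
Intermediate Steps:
G(g, U) = U*g
J = 60873823/17281187 (J = -19710*(-1/7194) + 11282*(1/14413) = 3285/1199 + 11282/14413 = 60873823/17281187 ≈ 3.5225)
-(943/35846 + J/((G(203, -213)/(-3313)))) = -(943/35846 + 60873823/(17281187*((-213*203/(-3313))))) = -(943*(1/35846) + 60873823/(17281187*((-43239*(-1/3313))))) = -(943/35846 + 60873823/(17281187*(43239/3313))) = -(943/35846 + (60873823/17281187)*(3313/43239)) = -(943/35846 + 201674975599/747221244693) = -1*7933870809067253/26784892737265278 = -7933870809067253/26784892737265278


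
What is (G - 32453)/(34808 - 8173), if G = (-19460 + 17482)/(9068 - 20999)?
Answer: -77438953/63556437 ≈ -1.2184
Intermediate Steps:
G = 1978/11931 (G = -1978/(-11931) = -1978*(-1/11931) = 1978/11931 ≈ 0.16579)
(G - 32453)/(34808 - 8173) = (1978/11931 - 32453)/(34808 - 8173) = -387194765/11931/26635 = -387194765/11931*1/26635 = -77438953/63556437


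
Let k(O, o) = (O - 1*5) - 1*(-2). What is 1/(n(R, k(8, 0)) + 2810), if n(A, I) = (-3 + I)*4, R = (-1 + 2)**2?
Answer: 1/2818 ≈ 0.00035486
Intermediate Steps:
k(O, o) = -3 + O (k(O, o) = (O - 5) + 2 = (-5 + O) + 2 = -3 + O)
R = 1 (R = 1**2 = 1)
n(A, I) = -12 + 4*I
1/(n(R, k(8, 0)) + 2810) = 1/((-12 + 4*(-3 + 8)) + 2810) = 1/((-12 + 4*5) + 2810) = 1/((-12 + 20) + 2810) = 1/(8 + 2810) = 1/2818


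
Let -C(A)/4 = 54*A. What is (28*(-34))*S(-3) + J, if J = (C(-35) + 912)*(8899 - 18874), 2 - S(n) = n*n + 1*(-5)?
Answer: -84506296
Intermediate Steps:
C(A) = -216*A
S(n) = 7 - n**2 (S(n) = 2 - (n*n + 1*(-5)) = 2 - (n**2 - 5) = 2 - (-5 + n**2) = 2 + (5 - n**2) = 7 - n**2)
J = -84508200 (J = (-216*(-35) + 912)*(8899 - 18874) = (7560 + 912)*(-9975) = 8472*(-9975) = -84508200)
(28*(-34))*S(-3) + J = (28*(-34))*(7 - 1*(-3)**2) - 84508200 = -952*(7 - 1*9) - 84508200 = -952*(7 - 9) - 84508200 = -952*(-2) - 84508200 = 1904 - 84508200 = -84506296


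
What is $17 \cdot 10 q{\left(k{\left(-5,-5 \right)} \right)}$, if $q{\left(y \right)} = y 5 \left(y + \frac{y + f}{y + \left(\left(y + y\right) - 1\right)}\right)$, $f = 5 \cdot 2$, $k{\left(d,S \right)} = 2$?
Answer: $7480$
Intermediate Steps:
$f = 10$
$q{\left(y \right)} = 5 y \left(y + \frac{10 + y}{-1 + 3 y}\right)$ ($q{\left(y \right)} = y 5 \left(y + \frac{y + 10}{y + \left(\left(y + y\right) - 1\right)}\right) = 5 y \left(y + \frac{10 + y}{y + \left(2 y - 1\right)}\right) = 5 y \left(y + \frac{10 + y}{y + \left(-1 + 2 y\right)}\right) = 5 y \left(y + \frac{10 + y}{-1 + 3 y}\right)$)
$17 \cdot 10 q{\left(k{\left(-5,-5 \right)} \right)} = 17 \cdot 10 \frac{15 \cdot 2^{3} + 50 \cdot 2}{-1 + 3 \cdot 2} = 170 \frac{15 \cdot 8 + 100}{-1 + 6} = 170 \frac{120 + 100}{5} = 170 \cdot \frac{1}{5} \cdot 220 = 170 \cdot 44 = 7480$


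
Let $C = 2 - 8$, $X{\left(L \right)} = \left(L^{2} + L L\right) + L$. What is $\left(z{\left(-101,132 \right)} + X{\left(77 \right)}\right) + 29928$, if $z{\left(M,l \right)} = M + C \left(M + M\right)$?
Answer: $42974$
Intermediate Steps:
$X{\left(L \right)} = L + 2 L^{2}$ ($X{\left(L \right)} = \left(L^{2} + L^{2}\right) + L = 2 L^{2} + L = L + 2 L^{2}$)
$C = -6$ ($C = 2 - 8 = -6$)
$z{\left(M,l \right)} = - 11 M$ ($z{\left(M,l \right)} = M - 6 \left(M + M\right) = M - 6 \cdot 2 M = M - 12 M = - 11 M$)
$\left(z{\left(-101,132 \right)} + X{\left(77 \right)}\right) + 29928 = \left(\left(-11\right) \left(-101\right) + 77 \left(1 + 2 \cdot 77\right)\right) + 29928 = \left(1111 + 77 \left(1 + 154\right)\right) + 29928 = \left(1111 + 77 \cdot 155\right) + 29928 = \left(1111 + 11935\right) + 29928 = 13046 + 29928 = 42974$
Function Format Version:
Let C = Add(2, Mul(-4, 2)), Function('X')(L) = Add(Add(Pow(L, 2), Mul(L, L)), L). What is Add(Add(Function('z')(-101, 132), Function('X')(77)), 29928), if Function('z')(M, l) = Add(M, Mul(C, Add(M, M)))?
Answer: 42974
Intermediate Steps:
Function('X')(L) = Add(L, Mul(2, Pow(L, 2))) (Function('X')(L) = Add(Add(Pow(L, 2), Pow(L, 2)), L) = Add(Mul(2, Pow(L, 2)), L) = Add(L, Mul(2, Pow(L, 2))))
C = -6 (C = Add(2, -8) = -6)
Function('z')(M, l) = Mul(-11, M) (Function('z')(M, l) = Add(M, Mul(-6, Add(M, M))) = Add(M, Mul(-6, Mul(2, M))) = Add(M, Mul(-12, M)) = Mul(-11, M))
Add(Add(Function('z')(-101, 132), Function('X')(77)), 29928) = Add(Add(Mul(-11, -101), Mul(77, Add(1, Mul(2, 77)))), 29928) = Add(Add(1111, Mul(77, Add(1, 154))), 29928) = Add(Add(1111, Mul(77, 155)), 29928) = Add(Add(1111, 11935), 29928) = Add(13046, 29928) = 42974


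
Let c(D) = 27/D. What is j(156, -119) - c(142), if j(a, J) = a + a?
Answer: 44277/142 ≈ 311.81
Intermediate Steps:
j(a, J) = 2*a
j(156, -119) - c(142) = 2*156 - 27/142 = 312 - 27/142 = 44277/142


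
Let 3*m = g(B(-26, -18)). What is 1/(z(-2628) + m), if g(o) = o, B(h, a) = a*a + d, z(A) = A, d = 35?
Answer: -3/7525 ≈ -0.00039867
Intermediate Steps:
B(h, a) = 35 + a² (B(h, a) = a*a + 35 = a² + 35 = 35 + a²)
m = 359/3 (m = (35 + (-18)²)/3 = (35 + 324)/3 = (⅓)*359 = 359/3 ≈ 119.67)
1/(z(-2628) + m) = 1/(-2628 + 359/3) = 1/(-7525/3) = -3/7525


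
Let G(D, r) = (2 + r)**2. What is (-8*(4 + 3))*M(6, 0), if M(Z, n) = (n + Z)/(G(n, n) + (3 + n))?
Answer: -48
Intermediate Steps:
M(Z, n) = (Z + n)/(3 + n + (2 + n)**2) (M(Z, n) = (n + Z)/((2 + n)**2 + (3 + n)) = (Z + n)/(3 + n + (2 + n)**2))
(-8*(4 + 3))*M(6, 0) = (-8*(4 + 3))*((6 + 0)/(3 + 0 + (2 + 0)**2)) = (-8*7)*(6/(3 + 0 + 2**2)) = (-4*14)*(6/(3 + 0 + 4)) = -56*6/7 = -48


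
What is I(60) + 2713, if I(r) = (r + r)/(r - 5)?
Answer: 29867/11 ≈ 2715.2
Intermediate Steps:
I(r) = 2*r/(-5 + r) (I(r) = (2*r)/(-5 + r) = 2*r/(-5 + r))
I(60) + 2713 = 2*60/(-5 + 60) + 2713 = 2*60/55 + 2713 = 2*60*(1/55) + 2713 = 24/11 + 2713 = 29867/11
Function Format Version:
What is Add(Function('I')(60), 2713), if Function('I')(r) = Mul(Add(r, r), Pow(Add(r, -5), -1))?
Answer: Rational(29867, 11) ≈ 2715.2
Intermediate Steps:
Function('I')(r) = Mul(2, r, Pow(Add(-5, r), -1)) (Function('I')(r) = Mul(Mul(2, r), Pow(Add(-5, r), -1)) = Mul(2, r, Pow(Add(-5, r), -1)))
Add(Function('I')(60), 2713) = Add(Mul(2, 60, Pow(Add(-5, 60), -1)), 2713) = Add(Mul(2, 60, Pow(55, -1)), 2713) = Add(Mul(2, 60, Rational(1, 55)), 2713) = Add(Rational(24, 11), 2713) = Rational(29867, 11)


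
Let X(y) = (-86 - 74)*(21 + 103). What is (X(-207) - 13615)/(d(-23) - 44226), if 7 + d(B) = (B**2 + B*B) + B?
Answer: 33455/43198 ≈ 0.77446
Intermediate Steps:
X(y) = -19840 (X(y) = -160*124 = -19840)
d(B) = -7 + B + 2*B**2 (d(B) = -7 + ((B**2 + B*B) + B) = -7 + ((B**2 + B**2) + B) = -7 + (2*B**2 + B) = -7 + (B + 2*B**2) = -7 + B + 2*B**2)
(X(-207) - 13615)/(d(-23) - 44226) = (-19840 - 13615)/((-7 - 23 + 2*(-23)**2) - 44226) = -33455/((-7 - 23 + 2*529) - 44226) = -33455/((-7 - 23 + 1058) - 44226) = -33455/(1028 - 44226) = -33455/(-43198) = -33455*(-1/43198) = 33455/43198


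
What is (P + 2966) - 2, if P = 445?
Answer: 3409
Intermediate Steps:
(P + 2966) - 2 = (445 + 2966) - 2 = 3411 - 2 = 3409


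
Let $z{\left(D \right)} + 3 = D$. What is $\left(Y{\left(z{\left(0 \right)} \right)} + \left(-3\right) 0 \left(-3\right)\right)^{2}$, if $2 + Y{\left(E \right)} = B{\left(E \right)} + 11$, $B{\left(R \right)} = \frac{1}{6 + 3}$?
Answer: $\frac{6724}{81} \approx 83.012$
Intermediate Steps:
$B{\left(R \right)} = \frac{1}{9}$
$z{\left(D \right)} = -3 + D$
$Y{\left(E \right)} = \frac{82}{9}$ ($Y{\left(E \right)} = -2 + \left(\frac{1}{9} + 11\right) = -2 + \frac{100}{9} = \frac{82}{9}$)
$\left(Y{\left(z{\left(0 \right)} \right)} + \left(-3\right) 0 \left(-3\right)\right)^{2} = \left(\frac{82}{9} + \left(-3\right) 0 \left(-3\right)\right)^{2} = \left(\frac{82}{9} + 0 \left(-3\right)\right)^{2} = \left(\frac{82}{9} + 0\right)^{2} = \left(\frac{82}{9}\right)^{2} = \frac{6724}{81}$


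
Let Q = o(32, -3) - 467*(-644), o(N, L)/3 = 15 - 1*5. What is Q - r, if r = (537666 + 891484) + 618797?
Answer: -1747169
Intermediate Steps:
o(N, L) = 30 (o(N, L) = 3*(15 - 1*5) = 3*(15 - 5) = 3*10 = 30)
r = 2047947 (r = 1429150 + 618797 = 2047947)
Q = 300778 (Q = 30 - 467*(-644) = 30 + 300748 = 300778)
Q - r = 300778 - 1*2047947 = 300778 - 2047947 = -1747169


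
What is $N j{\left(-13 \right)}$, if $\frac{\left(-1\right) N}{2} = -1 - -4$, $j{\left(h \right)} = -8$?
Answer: $48$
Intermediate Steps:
$N = -6$ ($N = - 2 \left(-1 - -4\right) = - 2 \left(-1 + 4\right) = \left(-2\right) 3 = -6$)
$N j{\left(-13 \right)} = \left(-6\right) \left(-8\right) = 48$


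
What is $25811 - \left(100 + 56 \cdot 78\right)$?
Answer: $21343$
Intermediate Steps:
$25811 - \left(100 + 56 \cdot 78\right) = 25811 - \left(100 + 4368\right) = 25811 - 4468 = 21343$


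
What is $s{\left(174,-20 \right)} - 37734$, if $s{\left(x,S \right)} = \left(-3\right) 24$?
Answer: $-37806$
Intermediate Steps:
$s{\left(x,S \right)} = -72$
$s{\left(174,-20 \right)} - 37734 = -72 - 37734 = -37806$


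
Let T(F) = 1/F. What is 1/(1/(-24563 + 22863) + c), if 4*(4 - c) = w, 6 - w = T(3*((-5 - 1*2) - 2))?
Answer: 22950/57149 ≈ 0.40158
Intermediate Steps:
w = 163/27 (w = 6 - 1/(3*((-5 - 1*2) - 2)) = 6 - 1/(3*((-5 - 2) - 2)) = 6 - 1/(3*(-7 - 2)) = 6 - 1/(3*(-9)) = 6 - 1/(-27) = 6 - 1*(-1/27) = 6 + 1/27 = 163/27 ≈ 6.0370)
c = 269/108 (c = 4 - 1/4*163/27 = 4 - 163/108 = 269/108 ≈ 2.4907)
1/(1/(-24563 + 22863) + c) = 1/(1/(-24563 + 22863) + 269/108) = 1/(1/(-1700) + 269/108) = 1/(-1/1700 + 269/108) = 1/(57149/22950) = 22950/57149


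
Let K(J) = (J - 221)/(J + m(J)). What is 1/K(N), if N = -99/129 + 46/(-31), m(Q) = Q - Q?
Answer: 3001/297594 ≈ 0.010084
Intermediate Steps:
m(Q) = 0
N = -3001/1333 (N = -99*1/129 + 46*(-1/31) = -33/43 - 46/31 = -3001/1333 ≈ -2.2513)
K(J) = (-221 + J)/J (K(J) = (J - 221)/(J + 0) = (-221 + J)/J)
1/K(N) = 1/((-221 - 3001/1333)/(-3001/1333)) = 1/(-1333/3001*(-297594/1333)) = 1/(297594/3001) = 3001/297594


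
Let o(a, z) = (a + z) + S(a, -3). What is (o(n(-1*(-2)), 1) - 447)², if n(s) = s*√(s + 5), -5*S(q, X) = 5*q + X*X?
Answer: 5013121/25 ≈ 2.0052e+5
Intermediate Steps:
S(q, X) = -q - X²/5 (S(q, X) = -(5*q + X*X)/5 = -(5*q + X²)/5 = -(X² + 5*q)/5 = -q - X²/5)
n(s) = s*√(5 + s)
o(a, z) = -9/5 + z (o(a, z) = (a + z) + (-a - ⅕*(-3)²) = (a + z) + (-a - ⅕*9) = (a + z) + (-a - 9/5) = (a + z) + (-9/5 - a) = -9/5 + z)
(o(n(-1*(-2)), 1) - 447)² = ((-9/5 + 1) - 447)² = (-⅘ - 447)² = (-2239/5)² = 5013121/25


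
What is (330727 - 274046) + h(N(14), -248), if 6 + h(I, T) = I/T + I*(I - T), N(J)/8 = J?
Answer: 3006831/31 ≈ 96995.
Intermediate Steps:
N(J) = 8*J
h(I, T) = -6 + I/T + I*(I - T) (h(I, T) = -6 + (I/T + I*(I - T)) = -6 + I/T + I*(I - T))
(330727 - 274046) + h(N(14), -248) = (330727 - 274046) + (-6 + (8*14)**2 + (8*14)/(-248) - 1*8*14*(-248)) = 56681 + (-6 + 112**2 + 112*(-1/248) - 1*112*(-248)) = 56681 + (-6 + 12544 - 14/31 + 27776) = 56681 + 1249720/31 = 3006831/31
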